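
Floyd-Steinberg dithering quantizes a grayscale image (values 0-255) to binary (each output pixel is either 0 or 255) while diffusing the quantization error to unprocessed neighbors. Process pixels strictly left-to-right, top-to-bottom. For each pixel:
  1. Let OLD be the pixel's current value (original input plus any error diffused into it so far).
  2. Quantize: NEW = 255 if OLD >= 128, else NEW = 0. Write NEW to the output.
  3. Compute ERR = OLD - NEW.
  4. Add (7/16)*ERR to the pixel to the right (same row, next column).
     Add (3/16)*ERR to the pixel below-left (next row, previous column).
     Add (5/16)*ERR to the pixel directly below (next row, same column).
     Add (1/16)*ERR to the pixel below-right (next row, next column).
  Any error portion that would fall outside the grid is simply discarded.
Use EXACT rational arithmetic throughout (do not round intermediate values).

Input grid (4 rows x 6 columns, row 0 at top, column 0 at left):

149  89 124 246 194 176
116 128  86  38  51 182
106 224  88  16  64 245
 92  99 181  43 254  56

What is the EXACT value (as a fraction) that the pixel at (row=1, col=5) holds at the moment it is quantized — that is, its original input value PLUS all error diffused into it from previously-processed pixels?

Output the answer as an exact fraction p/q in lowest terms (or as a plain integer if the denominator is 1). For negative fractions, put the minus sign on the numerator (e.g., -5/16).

(0,0): OLD=149 → NEW=255, ERR=-106
(0,1): OLD=341/8 → NEW=0, ERR=341/8
(0,2): OLD=18259/128 → NEW=255, ERR=-14381/128
(0,3): OLD=403141/2048 → NEW=255, ERR=-119099/2048
(0,4): OLD=5523299/32768 → NEW=255, ERR=-2832541/32768
(0,5): OLD=72446901/524288 → NEW=255, ERR=-61246539/524288
(1,0): OLD=11631/128 → NEW=0, ERR=11631/128
(1,1): OLD=157065/1024 → NEW=255, ERR=-104055/1024
(1,2): OLD=-59203/32768 → NEW=0, ERR=-59203/32768
(1,3): OLD=-549639/131072 → NEW=0, ERR=-549639/131072
(1,4): OLD=-28403125/8388608 → NEW=0, ERR=-28403125/8388608
(1,5): OLD=18603951005/134217728 → NEW=255, ERR=-15621569635/134217728
Target (1,5): original=182, with diffused error = 18603951005/134217728

Answer: 18603951005/134217728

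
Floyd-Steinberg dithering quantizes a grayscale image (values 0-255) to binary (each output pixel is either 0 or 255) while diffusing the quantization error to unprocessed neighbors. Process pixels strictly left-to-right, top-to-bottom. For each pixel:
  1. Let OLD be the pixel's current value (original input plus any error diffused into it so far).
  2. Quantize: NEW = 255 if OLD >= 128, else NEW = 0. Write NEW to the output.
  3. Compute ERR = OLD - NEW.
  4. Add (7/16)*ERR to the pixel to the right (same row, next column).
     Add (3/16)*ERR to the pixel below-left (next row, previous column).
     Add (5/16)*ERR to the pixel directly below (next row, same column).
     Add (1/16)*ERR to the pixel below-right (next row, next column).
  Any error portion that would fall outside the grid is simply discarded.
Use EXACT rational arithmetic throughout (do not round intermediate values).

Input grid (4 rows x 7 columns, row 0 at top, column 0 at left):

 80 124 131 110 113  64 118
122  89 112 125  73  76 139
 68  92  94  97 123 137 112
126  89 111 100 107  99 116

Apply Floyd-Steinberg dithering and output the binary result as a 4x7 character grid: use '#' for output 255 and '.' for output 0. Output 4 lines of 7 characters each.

(0,0): OLD=80 → NEW=0, ERR=80
(0,1): OLD=159 → NEW=255, ERR=-96
(0,2): OLD=89 → NEW=0, ERR=89
(0,3): OLD=2383/16 → NEW=255, ERR=-1697/16
(0,4): OLD=17049/256 → NEW=0, ERR=17049/256
(0,5): OLD=381487/4096 → NEW=0, ERR=381487/4096
(0,6): OLD=10403657/65536 → NEW=255, ERR=-6308023/65536
(1,0): OLD=129 → NEW=255, ERR=-126
(1,1): OLD=409/16 → NEW=0, ERR=409/16
(1,2): OLD=8007/64 → NEW=0, ERR=8007/64
(1,3): OLD=674367/4096 → NEW=255, ERR=-370113/4096
(1,4): OLD=2133643/32768 → NEW=0, ERR=2133643/32768
(1,5): OLD=125522213/1048576 → NEW=0, ERR=125522213/1048576
(1,6): OLD=2803707347/16777216 → NEW=255, ERR=-1474482733/16777216
(2,0): OLD=8555/256 → NEW=0, ERR=8555/256
(2,1): OLD=533265/4096 → NEW=255, ERR=-511215/4096
(2,2): OLD=1034621/16384 → NEW=0, ERR=1034621/16384
(2,3): OLD=61036623/524288 → NEW=0, ERR=61036623/524288
(2,4): OLD=3541310881/16777216 → NEW=255, ERR=-736879199/16777216
(2,5): OLD=2395516071/16777216 → NEW=255, ERR=-1882674009/16777216
(2,6): OLD=2812987/65536 → NEW=0, ERR=2812987/65536
(3,0): OLD=7408291/65536 → NEW=0, ERR=7408291/65536
(3,1): OLD=118889633/1048576 → NEW=0, ERR=118889633/1048576
(3,2): OLD=3260925825/16777216 → NEW=255, ERR=-1017264255/16777216
(3,3): OLD=14168684901/134217728 → NEW=0, ERR=14168684901/134217728
(3,4): OLD=269927575955/2147483648 → NEW=0, ERR=269927575955/2147483648
(3,5): OLD=4268403100933/34359738368 → NEW=0, ERR=4268403100933/34359738368
(3,6): OLD=97168856388387/549755813888 → NEW=255, ERR=-43018876153053/549755813888
Row 0: .#.#..#
Row 1: #..#..#
Row 2: .#..##.
Row 3: ..#...#

Answer: .#.#..#
#..#..#
.#..##.
..#...#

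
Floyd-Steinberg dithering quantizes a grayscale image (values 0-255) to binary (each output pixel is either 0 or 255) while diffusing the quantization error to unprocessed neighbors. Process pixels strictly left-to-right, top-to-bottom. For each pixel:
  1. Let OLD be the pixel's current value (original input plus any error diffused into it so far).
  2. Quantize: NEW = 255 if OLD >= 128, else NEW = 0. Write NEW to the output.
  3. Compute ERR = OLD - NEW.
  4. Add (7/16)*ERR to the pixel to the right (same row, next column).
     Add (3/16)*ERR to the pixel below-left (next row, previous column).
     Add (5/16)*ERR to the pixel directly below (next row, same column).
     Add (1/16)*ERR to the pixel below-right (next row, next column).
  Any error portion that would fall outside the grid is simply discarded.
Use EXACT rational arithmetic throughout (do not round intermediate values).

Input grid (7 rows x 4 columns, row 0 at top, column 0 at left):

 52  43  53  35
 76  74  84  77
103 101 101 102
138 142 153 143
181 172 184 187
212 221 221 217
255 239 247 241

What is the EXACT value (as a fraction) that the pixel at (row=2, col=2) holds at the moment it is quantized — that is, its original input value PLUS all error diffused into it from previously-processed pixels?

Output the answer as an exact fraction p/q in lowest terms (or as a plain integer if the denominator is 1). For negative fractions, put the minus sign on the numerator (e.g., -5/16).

(0,0): OLD=52 → NEW=0, ERR=52
(0,1): OLD=263/4 → NEW=0, ERR=263/4
(0,2): OLD=5233/64 → NEW=0, ERR=5233/64
(0,3): OLD=72471/1024 → NEW=0, ERR=72471/1024
(1,0): OLD=6693/64 → NEW=0, ERR=6693/64
(1,1): OLD=81347/512 → NEW=255, ERR=-49213/512
(1,2): OLD=1390655/16384 → NEW=0, ERR=1390655/16384
(1,3): OLD=37057001/262144 → NEW=255, ERR=-29789719/262144
(2,0): OLD=963857/8192 → NEW=0, ERR=963857/8192
(2,1): OLD=37981835/262144 → NEW=255, ERR=-28864885/262144
(2,2): OLD=27282087/524288 → NEW=0, ERR=27282087/524288
Target (2,2): original=101, with diffused error = 27282087/524288

Answer: 27282087/524288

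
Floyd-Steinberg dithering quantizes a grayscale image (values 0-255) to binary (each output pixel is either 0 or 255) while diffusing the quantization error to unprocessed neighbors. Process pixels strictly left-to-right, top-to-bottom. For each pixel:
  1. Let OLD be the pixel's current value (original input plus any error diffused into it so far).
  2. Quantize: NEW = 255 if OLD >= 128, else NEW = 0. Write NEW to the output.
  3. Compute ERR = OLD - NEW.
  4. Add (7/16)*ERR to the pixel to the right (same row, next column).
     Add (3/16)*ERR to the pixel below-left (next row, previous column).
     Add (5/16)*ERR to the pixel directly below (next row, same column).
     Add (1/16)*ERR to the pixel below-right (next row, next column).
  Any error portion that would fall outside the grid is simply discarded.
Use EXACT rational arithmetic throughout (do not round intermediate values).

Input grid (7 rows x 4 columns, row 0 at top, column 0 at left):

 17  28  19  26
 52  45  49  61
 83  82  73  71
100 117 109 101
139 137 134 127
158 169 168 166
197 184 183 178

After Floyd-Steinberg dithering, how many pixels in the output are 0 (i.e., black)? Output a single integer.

(0,0): OLD=17 → NEW=0, ERR=17
(0,1): OLD=567/16 → NEW=0, ERR=567/16
(0,2): OLD=8833/256 → NEW=0, ERR=8833/256
(0,3): OLD=168327/4096 → NEW=0, ERR=168327/4096
(1,0): OLD=16373/256 → NEW=0, ERR=16373/256
(1,1): OLD=187571/2048 → NEW=0, ERR=187571/2048
(1,2): OLD=7194031/65536 → NEW=0, ERR=7194031/65536
(1,3): OLD=130048761/1048576 → NEW=0, ERR=130048761/1048576
(2,0): OLD=3937377/32768 → NEW=0, ERR=3937377/32768
(2,1): OLD=196891451/1048576 → NEW=255, ERR=-70495429/1048576
(2,2): OLD=224121735/2097152 → NEW=0, ERR=224121735/2097152
(2,3): OLD=5481913419/33554432 → NEW=255, ERR=-3074466741/33554432
(3,0): OLD=2096215633/16777216 → NEW=0, ERR=2096215633/16777216
(3,1): OLD=47835682127/268435456 → NEW=255, ERR=-20615359153/268435456
(3,2): OLD=375447799985/4294967296 → NEW=0, ERR=375447799985/4294967296
(3,3): OLD=8060144349271/68719476736 → NEW=0, ERR=8060144349271/68719476736
(4,0): OLD=702851627325/4294967296 → NEW=255, ERR=-392365033155/4294967296
(4,1): OLD=3340879475255/34359738368 → NEW=0, ERR=3340879475255/34359738368
(4,2): OLD=243045595878999/1099511627776 → NEW=255, ERR=-37329869203881/1099511627776
(4,3): OLD=2713824727951505/17592186044416 → NEW=255, ERR=-1772182713374575/17592186044416
(5,0): OLD=81189455693869/549755813888 → NEW=255, ERR=-58998276847571/549755813888
(5,1): OLD=2469209225581787/17592186044416 → NEW=255, ERR=-2016798215744293/17592186044416
(5,2): OLD=830556287252391/8796093022208 → NEW=0, ERR=830556287252391/8796093022208
(5,3): OLD=48894442681367399/281474976710656 → NEW=255, ERR=-22881676379849881/281474976710656
(6,0): OLD=39960451469154993/281474976710656 → NEW=255, ERR=-31815667592062287/281474976710656
(6,1): OLD=494135086862464999/4503599627370496 → NEW=0, ERR=494135086862464999/4503599627370496
(6,2): OLD=17157088602880854945/72057594037927936 → NEW=255, ERR=-1217597876790768735/72057594037927936
(6,3): OLD=174212214021447119975/1152921504606846976 → NEW=255, ERR=-119782769653298858905/1152921504606846976
Output grid:
  Row 0: ....  (4 black, running=4)
  Row 1: ....  (4 black, running=8)
  Row 2: .#.#  (2 black, running=10)
  Row 3: .#..  (3 black, running=13)
  Row 4: #.##  (1 black, running=14)
  Row 5: ##.#  (1 black, running=15)
  Row 6: #.##  (1 black, running=16)

Answer: 16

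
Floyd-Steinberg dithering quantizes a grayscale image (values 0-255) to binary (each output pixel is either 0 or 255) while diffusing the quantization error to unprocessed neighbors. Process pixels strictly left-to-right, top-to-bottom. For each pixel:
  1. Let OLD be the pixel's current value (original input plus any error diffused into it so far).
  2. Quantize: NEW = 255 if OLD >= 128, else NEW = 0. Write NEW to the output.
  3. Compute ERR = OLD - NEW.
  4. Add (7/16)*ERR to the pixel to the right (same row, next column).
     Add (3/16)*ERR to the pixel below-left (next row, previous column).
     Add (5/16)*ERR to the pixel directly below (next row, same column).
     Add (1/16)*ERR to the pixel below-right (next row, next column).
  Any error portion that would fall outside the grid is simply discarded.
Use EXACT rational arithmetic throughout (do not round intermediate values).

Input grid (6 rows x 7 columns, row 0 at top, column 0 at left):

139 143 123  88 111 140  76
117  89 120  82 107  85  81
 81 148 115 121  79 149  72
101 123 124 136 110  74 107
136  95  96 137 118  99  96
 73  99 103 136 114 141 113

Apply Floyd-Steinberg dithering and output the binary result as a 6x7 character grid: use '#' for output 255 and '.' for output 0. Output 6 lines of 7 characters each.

(0,0): OLD=139 → NEW=255, ERR=-116
(0,1): OLD=369/4 → NEW=0, ERR=369/4
(0,2): OLD=10455/64 → NEW=255, ERR=-5865/64
(0,3): OLD=49057/1024 → NEW=0, ERR=49057/1024
(0,4): OLD=2162023/16384 → NEW=255, ERR=-2015897/16384
(0,5): OLD=22588881/262144 → NEW=0, ERR=22588881/262144
(0,6): OLD=476889271/4194304 → NEW=0, ERR=476889271/4194304
(1,0): OLD=6275/64 → NEW=0, ERR=6275/64
(1,1): OLD=69781/512 → NEW=255, ERR=-60779/512
(1,2): OLD=887609/16384 → NEW=0, ERR=887609/16384
(1,3): OLD=6021125/65536 → NEW=0, ERR=6021125/65536
(1,4): OLD=536435503/4194304 → NEW=0, ERR=536435503/4194304
(1,5): OLD=6090505311/33554432 → NEW=255, ERR=-2465874849/33554432
(1,6): OLD=48192367537/536870912 → NEW=0, ERR=48192367537/536870912
(2,0): OLD=732215/8192 → NEW=0, ERR=732215/8192
(2,1): OLD=43592909/262144 → NEW=255, ERR=-23253811/262144
(2,2): OLD=431711655/4194304 → NEW=0, ERR=431711655/4194304
(2,3): OLD=7452724271/33554432 → NEW=255, ERR=-1103655889/33554432
(2,4): OLD=25914911199/268435456 → NEW=0, ERR=25914911199/268435456
(2,5): OLD=1658679870069/8589934592 → NEW=255, ERR=-531753450891/8589934592
(2,6): OLD=9397455935363/137438953472 → NEW=0, ERR=9397455935363/137438953472
(3,0): OLD=471017671/4194304 → NEW=0, ERR=471017671/4194304
(3,1): OLD=5680619067/33554432 → NEW=255, ERR=-2875761093/33554432
(3,2): OLD=28711338081/268435456 → NEW=0, ERR=28711338081/268435456
(3,3): OLD=211580740695/1073741824 → NEW=255, ERR=-62223424425/1073741824
(3,4): OLD=13902362645703/137438953472 → NEW=0, ERR=13902362645703/137438953472
(3,5): OLD=129482392849733/1099511627776 → NEW=0, ERR=129482392849733/1099511627776
(3,6): OLD=3096574452401115/17592186044416 → NEW=255, ERR=-1389432988924965/17592186044416
(4,0): OLD=83227867593/536870912 → NEW=255, ERR=-53674214967/536870912
(4,1): OLD=442821684405/8589934592 → NEW=0, ERR=442821684405/8589934592
(4,2): OLD=18658148391099/137438953472 → NEW=255, ERR=-16388784744261/137438953472
(4,3): OLD=101564497101689/1099511627776 → NEW=0, ERR=101564497101689/1099511627776
(4,4): OLD=1833827165359515/8796093022208 → NEW=255, ERR=-409176555303525/8796093022208
(4,5): OLD=30107345799959323/281474976710656 → NEW=0, ERR=30107345799959323/281474976710656
(4,6): OLD=565089838282817325/4503599627370496 → NEW=0, ERR=565089838282817325/4503599627370496
(5,0): OLD=7067571459311/137438953472 → NEW=0, ERR=7067571459311/137438953472
(5,1): OLD=119847542001445/1099511627776 → NEW=0, ERR=119847542001445/1099511627776
(5,2): OLD=1178375616861715/8796093022208 → NEW=255, ERR=-1064628103801325/8796093022208
(5,3): OLD=6737034842119807/70368744177664 → NEW=0, ERR=6737034842119807/70368744177664
(5,4): OLD=752901632908937493/4503599627370496 → NEW=255, ERR=-395516272070538987/4503599627370496
(5,5): OLD=5642932818691929541/36028797018963968 → NEW=255, ERR=-3544410421143882299/36028797018963968
(5,6): OLD=66786525855987164395/576460752303423488 → NEW=0, ERR=66786525855987164395/576460752303423488
Row 0: #.#.#..
Row 1: .#...#.
Row 2: .#.#.#.
Row 3: .#.#..#
Row 4: #.#.#..
Row 5: ..#.##.

Answer: #.#.#..
.#...#.
.#.#.#.
.#.#..#
#.#.#..
..#.##.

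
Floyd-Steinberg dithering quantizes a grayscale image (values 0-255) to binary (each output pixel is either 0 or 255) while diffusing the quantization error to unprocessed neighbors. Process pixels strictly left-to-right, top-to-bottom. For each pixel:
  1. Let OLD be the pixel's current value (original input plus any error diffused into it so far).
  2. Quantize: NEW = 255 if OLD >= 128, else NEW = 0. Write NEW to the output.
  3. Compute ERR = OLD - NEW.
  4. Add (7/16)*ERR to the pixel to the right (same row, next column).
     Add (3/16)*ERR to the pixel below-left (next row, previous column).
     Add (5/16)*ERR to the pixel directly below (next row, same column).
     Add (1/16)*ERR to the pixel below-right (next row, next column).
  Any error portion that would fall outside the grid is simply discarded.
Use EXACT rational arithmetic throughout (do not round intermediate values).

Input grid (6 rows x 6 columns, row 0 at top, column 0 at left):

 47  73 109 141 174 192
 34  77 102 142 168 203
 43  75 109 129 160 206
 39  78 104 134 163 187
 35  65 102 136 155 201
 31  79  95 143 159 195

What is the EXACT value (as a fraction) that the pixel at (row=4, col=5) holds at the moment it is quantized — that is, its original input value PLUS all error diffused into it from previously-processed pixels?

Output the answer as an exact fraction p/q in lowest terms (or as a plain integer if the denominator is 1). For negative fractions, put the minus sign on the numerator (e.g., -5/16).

Answer: 777722527398396709/4503599627370496

Derivation:
(0,0): OLD=47 → NEW=0, ERR=47
(0,1): OLD=1497/16 → NEW=0, ERR=1497/16
(0,2): OLD=38383/256 → NEW=255, ERR=-26897/256
(0,3): OLD=389257/4096 → NEW=0, ERR=389257/4096
(0,4): OLD=14128063/65536 → NEW=255, ERR=-2583617/65536
(0,5): OLD=183241273/1048576 → NEW=255, ERR=-84145607/1048576
(1,0): OLD=16955/256 → NEW=0, ERR=16955/256
(1,1): OLD=242589/2048 → NEW=0, ERR=242589/2048
(1,2): OLD=9480161/65536 → NEW=255, ERR=-7231519/65536
(1,3): OLD=28695309/262144 → NEW=0, ERR=28695309/262144
(1,4): OLD=3262564551/16777216 → NEW=255, ERR=-1015625529/16777216
(1,5): OLD=39989964353/268435456 → NEW=255, ERR=-28461076927/268435456
(2,0): OLD=2814991/32768 → NEW=0, ERR=2814991/32768
(2,1): OLD=139513237/1048576 → NEW=255, ERR=-127873643/1048576
(2,2): OLD=823628799/16777216 → NEW=0, ERR=823628799/16777216
(2,3): OLD=22338964423/134217728 → NEW=255, ERR=-11886556217/134217728
(2,4): OLD=383533703637/4294967296 → NEW=0, ERR=383533703637/4294967296
(2,5): OLD=14304061843491/68719476736 → NEW=255, ERR=-3219404724189/68719476736
(3,0): OLD=721089055/16777216 → NEW=0, ERR=721089055/16777216
(3,1): OLD=9833929651/134217728 → NEW=0, ERR=9833929651/134217728
(3,2): OLD=136546731977/1073741824 → NEW=0, ERR=136546731977/1073741824
(3,3): OLD=12491319466715/68719476736 → NEW=255, ERR=-5032147100965/68719476736
(3,4): OLD=79466965478011/549755813888 → NEW=255, ERR=-60720767063429/549755813888
(3,5): OLD=1140140150806869/8796093022208 → NEW=255, ERR=-1102863569856171/8796093022208
(4,0): OLD=133507278833/2147483648 → NEW=0, ERR=133507278833/2147483648
(4,1): OLD=4866228108733/34359738368 → NEW=255, ERR=-3895505175107/34359738368
(4,2): OLD=91246598492711/1099511627776 → NEW=0, ERR=91246598492711/1099511627776
(4,3): OLD=2404190974576227/17592186044416 → NEW=255, ERR=-2081816466749853/17592186044416
(4,4): OLD=11435172315770003/281474976710656 → NEW=0, ERR=11435172315770003/281474976710656
(4,5): OLD=777722527398396709/4503599627370496 → NEW=255, ERR=-370695377581079771/4503599627370496
Target (4,5): original=201, with diffused error = 777722527398396709/4503599627370496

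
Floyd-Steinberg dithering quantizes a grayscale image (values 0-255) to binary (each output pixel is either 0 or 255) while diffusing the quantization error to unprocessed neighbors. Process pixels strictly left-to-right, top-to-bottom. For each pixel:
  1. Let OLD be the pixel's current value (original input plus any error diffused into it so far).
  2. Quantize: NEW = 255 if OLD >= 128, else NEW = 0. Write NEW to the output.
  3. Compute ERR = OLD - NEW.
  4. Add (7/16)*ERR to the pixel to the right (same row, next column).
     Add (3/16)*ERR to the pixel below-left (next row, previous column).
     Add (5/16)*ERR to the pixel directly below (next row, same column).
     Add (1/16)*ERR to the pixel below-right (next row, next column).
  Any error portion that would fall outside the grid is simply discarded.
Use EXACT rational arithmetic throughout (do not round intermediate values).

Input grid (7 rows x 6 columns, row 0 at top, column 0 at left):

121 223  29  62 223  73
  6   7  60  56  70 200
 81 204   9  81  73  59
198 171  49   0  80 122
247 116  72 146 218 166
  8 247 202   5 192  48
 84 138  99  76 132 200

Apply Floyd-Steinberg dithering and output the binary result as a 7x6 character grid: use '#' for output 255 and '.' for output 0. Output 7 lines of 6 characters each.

(0,0): OLD=121 → NEW=0, ERR=121
(0,1): OLD=4415/16 → NEW=255, ERR=335/16
(0,2): OLD=9769/256 → NEW=0, ERR=9769/256
(0,3): OLD=322335/4096 → NEW=0, ERR=322335/4096
(0,4): OLD=16870873/65536 → NEW=255, ERR=159193/65536
(0,5): OLD=77660399/1048576 → NEW=0, ERR=77660399/1048576
(1,0): OLD=12221/256 → NEW=0, ERR=12221/256
(1,1): OLD=100651/2048 → NEW=0, ERR=100651/2048
(1,2): OLD=7175559/65536 → NEW=0, ERR=7175559/65536
(1,3): OLD=34428603/262144 → NEW=255, ERR=-32418117/262144
(1,4): OLD=594932241/16777216 → NEW=0, ERR=594932241/16777216
(1,5): OLD=64105202215/268435456 → NEW=255, ERR=-4345839065/268435456
(2,0): OLD=3445001/32768 → NEW=0, ERR=3445001/32768
(2,1): OLD=302898931/1048576 → NEW=255, ERR=35512051/1048576
(2,2): OLD=636139929/16777216 → NEW=0, ERR=636139929/16777216
(2,3): OLD=9722096913/134217728 → NEW=0, ERR=9722096913/134217728
(2,4): OLD=451002879667/4294967296 → NEW=0, ERR=451002879667/4294967296
(2,5): OLD=7016104813589/68719476736 → NEW=0, ERR=7016104813589/68719476736
(3,0): OLD=3979625081/16777216 → NEW=255, ERR=-298564999/16777216
(3,1): OLD=25162866181/134217728 → NEW=255, ERR=-9062654459/134217728
(3,2): OLD=50472773983/1073741824 → NEW=0, ERR=50472773983/1073741824
(3,3): OLD=4484633638429/68719476736 → NEW=0, ERR=4484633638429/68719476736
(3,4): OLD=90729812062333/549755813888 → NEW=255, ERR=-49457920479107/549755813888
(3,5): OLD=1065290466496563/8796093022208 → NEW=0, ERR=1065290466496563/8796093022208
(4,0): OLD=491297897719/2147483648 → NEW=255, ERR=-56310432521/2147483648
(4,1): OLD=3131164590347/34359738368 → NEW=0, ERR=3131164590347/34359738368
(4,2): OLD=147966250971569/1099511627776 → NEW=255, ERR=-132409214111311/1099511627776
(4,3): OLD=1755301952463829/17592186044416 → NEW=0, ERR=1755301952463829/17592186044416
(4,4): OLD=73275200323929893/281474976710656 → NEW=255, ERR=1499081262712613/281474976710656
(4,5): OLD=903215126336637923/4503599627370496 → NEW=255, ERR=-245202778642838557/4503599627370496
(5,0): OLD=9286705680465/549755813888 → NEW=0, ERR=9286705680465/549755813888
(5,1): OLD=4550211583168097/17592186044416 → NEW=255, ERR=64204141842017/17592186044416
(5,2): OLD=26791849643595451/140737488355328 → NEW=255, ERR=-9096209887013189/140737488355328
(5,3): OLD=6195700891416377/4503599627370496 → NEW=0, ERR=6195700891416377/4503599627370496
(5,4): OLD=1714012928305163993/9007199254740992 → NEW=255, ERR=-582822881653788967/9007199254740992
(5,5): OLD=433711670042977133/144115188075855872 → NEW=0, ERR=433711670042977133/144115188075855872
(6,0): OLD=25322383378095555/281474976710656 → NEW=0, ERR=25322383378095555/281474976710656
(6,1): OLD=754067297557477639/4503599627370496 → NEW=255, ERR=-394350607421998841/4503599627370496
(6,2): OLD=738219334716142255/18014398509481984 → NEW=0, ERR=738219334716142255/18014398509481984
(6,3): OLD=22535705792910993875/288230376151711744 → NEW=0, ERR=22535705792910993875/288230376151711744
(6,4): OLD=676239628795494436659/4611686018427387904 → NEW=255, ERR=-499740305903489478861/4611686018427387904
(6,5): OLD=11030201669443351330949/73786976294838206464 → NEW=255, ERR=-7785477285740391317371/73786976294838206464
Row 0: .#..#.
Row 1: ...#.#
Row 2: .#....
Row 3: ##..#.
Row 4: #.#.##
Row 5: .##.#.
Row 6: .#..##

Answer: .#..#.
...#.#
.#....
##..#.
#.#.##
.##.#.
.#..##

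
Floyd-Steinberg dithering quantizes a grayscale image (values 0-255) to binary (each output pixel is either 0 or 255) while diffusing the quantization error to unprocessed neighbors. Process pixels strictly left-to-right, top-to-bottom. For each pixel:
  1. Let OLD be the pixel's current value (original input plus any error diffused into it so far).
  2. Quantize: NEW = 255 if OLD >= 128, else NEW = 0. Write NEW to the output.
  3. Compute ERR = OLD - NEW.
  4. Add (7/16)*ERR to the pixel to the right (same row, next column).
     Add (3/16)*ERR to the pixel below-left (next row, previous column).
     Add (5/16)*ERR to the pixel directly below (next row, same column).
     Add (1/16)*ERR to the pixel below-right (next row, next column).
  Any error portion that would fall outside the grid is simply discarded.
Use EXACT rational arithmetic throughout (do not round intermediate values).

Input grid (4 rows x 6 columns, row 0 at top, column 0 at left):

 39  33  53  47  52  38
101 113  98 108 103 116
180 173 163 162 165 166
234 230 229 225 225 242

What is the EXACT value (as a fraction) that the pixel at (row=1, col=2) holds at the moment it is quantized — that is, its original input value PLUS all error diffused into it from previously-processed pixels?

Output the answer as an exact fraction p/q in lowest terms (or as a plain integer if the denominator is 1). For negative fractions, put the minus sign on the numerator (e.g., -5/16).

Answer: 7529065/65536

Derivation:
(0,0): OLD=39 → NEW=0, ERR=39
(0,1): OLD=801/16 → NEW=0, ERR=801/16
(0,2): OLD=19175/256 → NEW=0, ERR=19175/256
(0,3): OLD=326737/4096 → NEW=0, ERR=326737/4096
(0,4): OLD=5695031/65536 → NEW=0, ERR=5695031/65536
(0,5): OLD=79711105/1048576 → NEW=0, ERR=79711105/1048576
(1,0): OLD=31379/256 → NEW=0, ERR=31379/256
(1,1): OLD=407045/2048 → NEW=255, ERR=-115195/2048
(1,2): OLD=7529065/65536 → NEW=0, ERR=7529065/65536
Target (1,2): original=98, with diffused error = 7529065/65536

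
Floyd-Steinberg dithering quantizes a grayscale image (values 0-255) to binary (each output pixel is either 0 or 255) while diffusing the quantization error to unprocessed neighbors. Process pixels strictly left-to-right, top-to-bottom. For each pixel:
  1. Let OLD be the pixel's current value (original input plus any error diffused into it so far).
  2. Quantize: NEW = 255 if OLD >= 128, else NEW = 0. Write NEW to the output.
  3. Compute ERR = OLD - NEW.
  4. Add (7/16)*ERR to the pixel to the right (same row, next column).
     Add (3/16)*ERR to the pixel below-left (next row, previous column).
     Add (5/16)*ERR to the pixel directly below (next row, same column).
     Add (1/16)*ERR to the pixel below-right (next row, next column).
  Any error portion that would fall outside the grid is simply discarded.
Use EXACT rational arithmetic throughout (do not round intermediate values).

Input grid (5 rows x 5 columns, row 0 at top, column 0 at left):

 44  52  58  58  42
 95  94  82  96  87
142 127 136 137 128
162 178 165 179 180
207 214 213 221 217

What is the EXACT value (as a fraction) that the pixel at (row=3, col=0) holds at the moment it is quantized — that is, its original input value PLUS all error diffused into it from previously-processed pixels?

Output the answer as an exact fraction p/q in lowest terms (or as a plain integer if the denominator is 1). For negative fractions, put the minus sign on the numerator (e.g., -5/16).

Answer: 640192187/4194304

Derivation:
(0,0): OLD=44 → NEW=0, ERR=44
(0,1): OLD=285/4 → NEW=0, ERR=285/4
(0,2): OLD=5707/64 → NEW=0, ERR=5707/64
(0,3): OLD=99341/1024 → NEW=0, ERR=99341/1024
(0,4): OLD=1383515/16384 → NEW=0, ERR=1383515/16384
(1,0): OLD=7815/64 → NEW=0, ERR=7815/64
(1,1): OLD=96849/512 → NEW=255, ERR=-33711/512
(1,2): OLD=1699077/16384 → NEW=0, ERR=1699077/16384
(1,3): OLD=12654545/65536 → NEW=255, ERR=-4057135/65536
(1,4): OLD=96854291/1048576 → NEW=0, ERR=96854291/1048576
(2,0): OLD=1374731/8192 → NEW=255, ERR=-714229/8192
(2,1): OLD=24997193/262144 → NEW=0, ERR=24997193/262144
(2,2): OLD=815386203/4194304 → NEW=255, ERR=-254161317/4194304
(2,3): OLD=7713717153/67108864 → NEW=0, ERR=7713717153/67108864
(2,4): OLD=218273840423/1073741824 → NEW=255, ERR=-55530324697/1073741824
(3,0): OLD=640192187/4194304 → NEW=255, ERR=-429355333/4194304
Target (3,0): original=162, with diffused error = 640192187/4194304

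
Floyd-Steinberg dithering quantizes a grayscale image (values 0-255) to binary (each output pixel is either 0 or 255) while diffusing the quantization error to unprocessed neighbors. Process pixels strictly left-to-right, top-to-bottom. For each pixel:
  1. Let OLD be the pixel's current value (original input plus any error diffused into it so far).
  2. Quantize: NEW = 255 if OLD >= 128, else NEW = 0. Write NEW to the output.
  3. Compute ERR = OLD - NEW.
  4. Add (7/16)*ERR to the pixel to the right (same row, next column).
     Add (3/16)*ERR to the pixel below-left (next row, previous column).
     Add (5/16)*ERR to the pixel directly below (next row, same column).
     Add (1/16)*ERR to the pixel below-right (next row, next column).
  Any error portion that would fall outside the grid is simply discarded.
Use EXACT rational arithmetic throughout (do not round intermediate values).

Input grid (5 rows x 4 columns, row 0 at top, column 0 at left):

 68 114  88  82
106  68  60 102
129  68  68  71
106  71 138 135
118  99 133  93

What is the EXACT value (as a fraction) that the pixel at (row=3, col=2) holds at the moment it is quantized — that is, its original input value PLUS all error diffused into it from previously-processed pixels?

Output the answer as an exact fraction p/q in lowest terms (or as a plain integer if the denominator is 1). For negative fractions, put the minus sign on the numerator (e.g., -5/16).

(0,0): OLD=68 → NEW=0, ERR=68
(0,1): OLD=575/4 → NEW=255, ERR=-445/4
(0,2): OLD=2517/64 → NEW=0, ERR=2517/64
(0,3): OLD=101587/1024 → NEW=0, ERR=101587/1024
(1,0): OLD=6809/64 → NEW=0, ERR=6809/64
(1,1): OLD=46799/512 → NEW=0, ERR=46799/512
(1,2): OLD=2030427/16384 → NEW=0, ERR=2030427/16384
(1,3): OLD=49722989/262144 → NEW=255, ERR=-17123731/262144
(2,0): OLD=1469525/8192 → NEW=255, ERR=-619435/8192
(2,1): OLD=24475927/262144 → NEW=0, ERR=24475927/262144
(2,2): OLD=73946027/524288 → NEW=255, ERR=-59747413/524288
(2,3): OLD=71095631/8388608 → NEW=0, ERR=71095631/8388608
(3,0): OLD=418914405/4194304 → NEW=0, ERR=418914405/4194304
(3,1): OLD=7904115707/67108864 → NEW=0, ERR=7904115707/67108864
(3,2): OLD=173238969797/1073741824 → NEW=255, ERR=-100565195323/1073741824
Target (3,2): original=138, with diffused error = 173238969797/1073741824

Answer: 173238969797/1073741824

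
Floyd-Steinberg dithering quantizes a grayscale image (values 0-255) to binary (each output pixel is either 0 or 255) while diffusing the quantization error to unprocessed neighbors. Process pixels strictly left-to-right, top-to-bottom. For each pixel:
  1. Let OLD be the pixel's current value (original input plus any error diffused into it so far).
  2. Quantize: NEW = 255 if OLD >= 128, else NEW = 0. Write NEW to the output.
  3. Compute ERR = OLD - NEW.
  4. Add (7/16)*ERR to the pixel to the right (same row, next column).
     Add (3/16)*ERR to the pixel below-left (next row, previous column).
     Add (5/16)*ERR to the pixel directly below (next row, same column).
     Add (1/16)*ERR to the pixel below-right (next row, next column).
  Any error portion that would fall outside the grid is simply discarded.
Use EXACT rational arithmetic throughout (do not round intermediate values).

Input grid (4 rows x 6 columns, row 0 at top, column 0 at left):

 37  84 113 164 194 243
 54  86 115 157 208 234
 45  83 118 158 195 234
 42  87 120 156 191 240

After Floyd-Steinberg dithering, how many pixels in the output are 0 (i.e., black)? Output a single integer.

(0,0): OLD=37 → NEW=0, ERR=37
(0,1): OLD=1603/16 → NEW=0, ERR=1603/16
(0,2): OLD=40149/256 → NEW=255, ERR=-25131/256
(0,3): OLD=495827/4096 → NEW=0, ERR=495827/4096
(0,4): OLD=16184773/65536 → NEW=255, ERR=-526907/65536
(0,5): OLD=251115619/1048576 → NEW=255, ERR=-16271261/1048576
(1,0): OLD=21593/256 → NEW=0, ERR=21593/256
(1,1): OLD=282863/2048 → NEW=255, ERR=-239377/2048
(1,2): OLD=4072731/65536 → NEW=0, ERR=4072731/65536
(1,3): OLD=56196863/262144 → NEW=255, ERR=-10649857/262144
(1,4): OLD=3227430301/16777216 → NEW=255, ERR=-1050759779/16777216
(1,5): OLD=54021989179/268435456 → NEW=255, ERR=-14429052101/268435456
(2,0): OLD=1620149/32768 → NEW=0, ERR=1620149/32768
(2,1): OLD=89159575/1048576 → NEW=0, ERR=89159575/1048576
(2,2): OLD=2679287685/16777216 → NEW=255, ERR=-1598902395/16777216
(2,3): OLD=12851435421/134217728 → NEW=0, ERR=12851435421/134217728
(2,4): OLD=879185326423/4294967296 → NEW=255, ERR=-216031334057/4294967296
(2,5): OLD=13144819546321/68719476736 → NEW=255, ERR=-4378647021359/68719476736
(3,0): OLD=1231345637/16777216 → NEW=0, ERR=1231345637/16777216
(3,1): OLD=17569439617/134217728 → NEW=255, ERR=-16656081023/134217728
(3,2): OLD=63558053331/1073741824 → NEW=0, ERR=63558053331/1073741824
(3,3): OLD=13498680516153/68719476736 → NEW=255, ERR=-4024786051527/68719476736
(3,4): OLD=78997352845721/549755813888 → NEW=255, ERR=-61190379695719/549755813888
(3,5): OLD=1479931775846231/8796093022208 → NEW=255, ERR=-763071944816809/8796093022208
Output grid:
  Row 0: ..#.##  (3 black, running=3)
  Row 1: .#.###  (2 black, running=5)
  Row 2: ..#.##  (3 black, running=8)
  Row 3: .#.###  (2 black, running=10)

Answer: 10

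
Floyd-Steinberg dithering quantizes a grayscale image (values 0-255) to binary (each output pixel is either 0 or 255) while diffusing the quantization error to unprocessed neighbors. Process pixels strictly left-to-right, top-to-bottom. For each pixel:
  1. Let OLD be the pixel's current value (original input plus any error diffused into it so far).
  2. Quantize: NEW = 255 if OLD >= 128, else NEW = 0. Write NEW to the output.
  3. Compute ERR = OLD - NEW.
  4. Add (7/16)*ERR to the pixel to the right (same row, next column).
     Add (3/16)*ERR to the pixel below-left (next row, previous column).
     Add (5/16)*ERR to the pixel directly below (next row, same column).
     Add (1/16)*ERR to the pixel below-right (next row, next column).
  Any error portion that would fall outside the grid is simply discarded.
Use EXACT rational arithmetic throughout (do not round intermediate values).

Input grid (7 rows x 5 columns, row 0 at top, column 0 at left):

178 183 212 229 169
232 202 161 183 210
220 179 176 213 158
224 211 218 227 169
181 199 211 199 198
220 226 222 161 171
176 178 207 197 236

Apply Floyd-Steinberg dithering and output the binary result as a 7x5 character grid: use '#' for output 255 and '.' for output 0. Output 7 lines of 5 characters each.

(0,0): OLD=178 → NEW=255, ERR=-77
(0,1): OLD=2389/16 → NEW=255, ERR=-1691/16
(0,2): OLD=42435/256 → NEW=255, ERR=-22845/256
(0,3): OLD=778069/4096 → NEW=255, ERR=-266411/4096
(0,4): OLD=9210707/65536 → NEW=255, ERR=-7500973/65536
(1,0): OLD=48159/256 → NEW=255, ERR=-17121/256
(1,1): OLD=242009/2048 → NEW=0, ERR=242009/2048
(1,2): OLD=10879693/65536 → NEW=255, ERR=-5831987/65536
(1,3): OLD=25350345/262144 → NEW=0, ERR=25350345/262144
(1,4): OLD=891186491/4194304 → NEW=255, ERR=-178361029/4194304
(2,0): OLD=7250147/32768 → NEW=255, ERR=-1105693/32768
(2,1): OLD=189057905/1048576 → NEW=255, ERR=-78328975/1048576
(2,2): OLD=2366040979/16777216 → NEW=255, ERR=-1912149101/16777216
(2,3): OLD=48270497801/268435456 → NEW=255, ERR=-20180543479/268435456
(2,4): OLD=506224252415/4294967296 → NEW=0, ERR=506224252415/4294967296
(3,0): OLD=3346198579/16777216 → NEW=255, ERR=-931991501/16777216
(3,1): OLD=18773530295/134217728 → NEW=255, ERR=-15451990345/134217728
(3,2): OLD=486409229581/4294967296 → NEW=0, ERR=486409229581/4294967296
(3,3): OLD=2302363116901/8589934592 → NEW=255, ERR=111929795941/8589934592
(3,4): OLD=28427156841177/137438953472 → NEW=255, ERR=-6619776294183/137438953472
(4,0): OLD=305058909213/2147483648 → NEW=255, ERR=-242549421027/2147483648
(4,1): OLD=9027803385373/68719476736 → NEW=255, ERR=-8495663182307/68719476736
(4,2): OLD=206214945597011/1099511627776 → NEW=255, ERR=-74160519485869/1099511627776
(4,3): OLD=3019002587552285/17592186044416 → NEW=255, ERR=-1467004853773795/17592186044416
(4,4): OLD=41455586806103371/281474976710656 → NEW=255, ERR=-30320532255113909/281474976710656
(5,0): OLD=177597661199479/1099511627776 → NEW=255, ERR=-102777803883401/1099511627776
(5,1): OLD=1115034751123109/8796093022208 → NEW=0, ERR=1115034751123109/8796093022208
(5,2): OLD=65589185450627661/281474976710656 → NEW=255, ERR=-6186933610589619/281474976710656
(5,3): OLD=113615981669223683/1125899906842624 → NEW=0, ERR=113615981669223683/1125899906842624
(5,4): OLD=3175475061062183985/18014398509481984 → NEW=255, ERR=-1418196558855721935/18014398509481984
(6,0): OLD=24003790048571015/140737488355328 → NEW=255, ERR=-11884269482037625/140737488355328
(6,1): OLD=768794602477199465/4503599627370496 → NEW=255, ERR=-379623302502277015/4503599627370496
(6,2): OLD=13697893732093690131/72057594037927936 → NEW=255, ERR=-4676792747577933549/72057594037927936
(6,3): OLD=212142887598075292305/1152921504606846976 → NEW=255, ERR=-81852096076670686575/1152921504606846976
(6,4): OLD=3442986795254213407543/18446744073709551616 → NEW=255, ERR=-1260932943541722254537/18446744073709551616
Row 0: #####
Row 1: #.#.#
Row 2: ####.
Row 3: ##.##
Row 4: #####
Row 5: #.#.#
Row 6: #####

Answer: #####
#.#.#
####.
##.##
#####
#.#.#
#####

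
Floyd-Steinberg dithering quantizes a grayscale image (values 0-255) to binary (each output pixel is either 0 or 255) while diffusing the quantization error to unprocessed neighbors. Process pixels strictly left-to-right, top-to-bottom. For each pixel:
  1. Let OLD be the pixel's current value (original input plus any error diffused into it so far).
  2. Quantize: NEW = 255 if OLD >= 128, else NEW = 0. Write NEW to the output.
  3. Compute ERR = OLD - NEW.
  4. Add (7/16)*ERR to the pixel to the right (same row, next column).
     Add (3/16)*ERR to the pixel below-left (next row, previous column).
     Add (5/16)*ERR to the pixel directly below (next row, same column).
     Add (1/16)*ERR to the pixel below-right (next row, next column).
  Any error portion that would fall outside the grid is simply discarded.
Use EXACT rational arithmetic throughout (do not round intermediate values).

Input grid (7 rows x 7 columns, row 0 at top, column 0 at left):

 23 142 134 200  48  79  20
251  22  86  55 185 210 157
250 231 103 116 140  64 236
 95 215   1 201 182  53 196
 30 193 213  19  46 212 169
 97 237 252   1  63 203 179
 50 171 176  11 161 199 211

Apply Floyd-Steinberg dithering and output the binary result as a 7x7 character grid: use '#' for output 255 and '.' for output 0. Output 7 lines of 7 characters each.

(0,0): OLD=23 → NEW=0, ERR=23
(0,1): OLD=2433/16 → NEW=255, ERR=-1647/16
(0,2): OLD=22775/256 → NEW=0, ERR=22775/256
(0,3): OLD=978625/4096 → NEW=255, ERR=-65855/4096
(0,4): OLD=2684743/65536 → NEW=0, ERR=2684743/65536
(0,5): OLD=101630705/1048576 → NEW=0, ERR=101630705/1048576
(0,6): OLD=1046959255/16777216 → NEW=0, ERR=1046959255/16777216
(1,0): OLD=61155/256 → NEW=255, ERR=-4125/256
(1,1): OLD=1845/2048 → NEW=0, ERR=1845/2048
(1,2): OLD=6864729/65536 → NEW=0, ERR=6864729/65536
(1,3): OLD=28585253/262144 → NEW=0, ERR=28585253/262144
(1,4): OLD=4406984719/16777216 → NEW=255, ERR=128794639/16777216
(1,5): OLD=34615818303/134217728 → NEW=255, ERR=390297663/134217728
(1,6): OLD=394774116817/2147483648 → NEW=255, ERR=-152834213423/2147483648
(2,0): OLD=8032535/32768 → NEW=255, ERR=-323305/32768
(2,1): OLD=257528173/1048576 → NEW=255, ERR=-9858707/1048576
(2,2): OLD=2552188295/16777216 → NEW=255, ERR=-1726001785/16777216
(2,3): OLD=15173767951/134217728 → NEW=0, ERR=15173767951/134217728
(2,4): OLD=213911207231/1073741824 → NEW=255, ERR=-59892957889/1073741824
(2,5): OLD=949728731669/34359738368 → NEW=0, ERR=949728731669/34359738368
(2,6): OLD=124263652327139/549755813888 → NEW=255, ERR=-15924080214301/549755813888
(3,0): OLD=1512530599/16777216 → NEW=0, ERR=1512530599/16777216
(3,1): OLD=31084551579/134217728 → NEW=255, ERR=-3140969061/134217728
(3,2): OLD=-22309990911/1073741824 → NEW=0, ERR=-22309990911/1073741824
(3,3): OLD=903447874935/4294967296 → NEW=255, ERR=-191768785545/4294967296
(3,4): OLD=86467303665319/549755813888 → NEW=255, ERR=-53720428876121/549755813888
(3,5): OLD=43845395747813/4398046511104 → NEW=0, ERR=43845395747813/4398046511104
(3,6): OLD=13583793698138427/70368744177664 → NEW=255, ERR=-4360236067165893/70368744177664
(4,0): OLD=115502826217/2147483648 → NEW=0, ERR=115502826217/2147483648
(4,1): OLD=7248415734869/34359738368 → NEW=255, ERR=-1513317548971/34359738368
(4,2): OLD=97528628036891/549755813888 → NEW=255, ERR=-42659104504549/549755813888
(4,3): OLD=-213401994416743/4398046511104 → NEW=0, ERR=-213401994416743/4398046511104
(4,4): OLD=-235251966472069/35184372088832 → NEW=0, ERR=-235251966472069/35184372088832
(4,5): OLD=218947961282211195/1125899906842624 → NEW=255, ERR=-68156514962657925/1125899906842624
(4,6): OLD=2229743279302018509/18014398509481984 → NEW=0, ERR=2229743279302018509/18014398509481984
(5,0): OLD=58026587397583/549755813888 → NEW=0, ERR=58026587397583/549755813888
(5,1): OLD=1135693082063301/4398046511104 → NEW=255, ERR=14191221731781/4398046511104
(5,2): OLD=7645993637596659/35184372088832 → NEW=255, ERR=-1326021245055501/35184372088832
(5,3): OLD=-10345608563172129/281474976710656 → NEW=0, ERR=-10345608563172129/281474976710656
(5,4): OLD=548489296234354357/18014398509481984 → NEW=0, ERR=548489296234354357/18014398509481984
(5,5): OLD=31733225533248843365/144115188075855872 → NEW=255, ERR=-5016147426094403995/144115188075855872
(5,6): OLD=458098563923450915403/2305843009213693952 → NEW=255, ERR=-129891403426041042357/2305843009213693952
(6,0): OLD=5882074369981863/70368744177664 → NEW=0, ERR=5882074369981863/70368744177664
(6,1): OLD=234309978115061843/1125899906842624 → NEW=255, ERR=-52794498129807277/1125899906842624
(6,2): OLD=2468294901556568473/18014398509481984 → NEW=255, ERR=-2125376718361337447/18014398509481984
(6,3): OLD=-7025576309920483833/144115188075855872 → NEW=0, ERR=-7025576309920483833/144115188075855872
(6,4): OLD=40456983537588521461/288230376151711744 → NEW=255, ERR=-33041762381097973259/288230376151711744
(6,5): OLD=4770706073547236951689/36893488147419103232 → NEW=255, ERR=-4637133404044634372471/36893488147419103232
(6,6): OLD=80417036142211001092655/590295810358705651712 → NEW=255, ERR=-70108395499258940093905/590295810358705651712
Row 0: .#.#...
Row 1: #...###
Row 2: ###.#.#
Row 3: .#.##.#
Row 4: .##..#.
Row 5: .##..##
Row 6: .##.###

Answer: .#.#...
#...###
###.#.#
.#.##.#
.##..#.
.##..##
.##.###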